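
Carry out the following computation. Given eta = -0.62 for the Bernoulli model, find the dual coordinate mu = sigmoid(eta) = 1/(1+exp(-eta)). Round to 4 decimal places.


Dual coordinate (expectation parameter) for Bernoulli:
mu = 1/(1+exp(-eta)).
eta = -0.62.
exp(-eta) = exp(0.62) = 1.858928.
mu = 1/(1+1.858928) = 0.3498

0.3498


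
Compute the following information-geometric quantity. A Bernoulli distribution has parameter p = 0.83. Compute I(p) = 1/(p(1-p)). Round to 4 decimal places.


For Bernoulli(p), Fisher information is I(p) = 1/(p*(1-p)).
p = 0.83, 1-p = 0.17.
p*(1-p) = 0.1411.
I(p) = 1/0.1411 = 7.0872

7.0872


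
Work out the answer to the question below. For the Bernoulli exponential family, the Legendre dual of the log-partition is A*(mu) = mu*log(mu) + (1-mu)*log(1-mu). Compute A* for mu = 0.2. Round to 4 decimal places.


Legendre transform for Bernoulli:
A*(mu) = mu*log(mu) + (1-mu)*log(1-mu).
mu = 0.2, 1-mu = 0.8.
mu*log(mu) = 0.2*log(0.2) = -0.321888.
(1-mu)*log(1-mu) = 0.8*log(0.8) = -0.178515.
A* = -0.321888 + -0.178515 = -0.5004

-0.5004


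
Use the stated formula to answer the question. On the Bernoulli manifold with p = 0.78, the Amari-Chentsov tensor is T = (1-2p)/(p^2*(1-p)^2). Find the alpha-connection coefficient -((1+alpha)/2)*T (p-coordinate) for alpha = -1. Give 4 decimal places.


Skewness (Amari-Chentsov) tensor: T = (1-2p)/(p^2*(1-p)^2).
p = 0.78, 1-2p = -0.56, p^2 = 0.6084, (1-p)^2 = 0.0484.
T = -0.56/(0.6084 * 0.0484) = -19.017502.
In the p-coordinate, Gamma^(alpha) = Gamma^(0) - (alpha/2)*T with Gamma^(0) = (1/2)*g'(p) = -T/2,
so Gamma^(alpha) = -((1+alpha)/2)*T.
alpha = -1, -(1+alpha)/2 = 0.0.
Gamma = 0.0 * -19.017502 = 0.0000

0.0000


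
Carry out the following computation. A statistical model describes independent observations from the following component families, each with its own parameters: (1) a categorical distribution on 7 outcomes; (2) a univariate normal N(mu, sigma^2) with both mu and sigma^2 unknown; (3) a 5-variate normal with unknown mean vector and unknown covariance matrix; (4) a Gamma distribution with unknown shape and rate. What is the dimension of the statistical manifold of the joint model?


The dimension of a statistical manifold equals the number of free
(independent) real parameters of the model. For a product of independent
blocks the parameter counts add.
- categorical on 7 outcomes (probabilities sum to 1): 7-1 = 6.
- normal (mu, sigma^2): 2.
- 5-variate normal: 5 (mean) + 5*6/2 = 15 (symmetric covariance) = 20.
- Gamma (shape, rate): 2.
Total = 6 + 2 + 20 + 2 = 30.
Dimension = 30

30


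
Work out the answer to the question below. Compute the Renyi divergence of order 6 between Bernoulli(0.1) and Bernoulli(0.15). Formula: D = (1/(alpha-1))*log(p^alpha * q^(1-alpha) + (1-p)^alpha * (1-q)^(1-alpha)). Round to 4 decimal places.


Renyi divergence of order alpha between Bernoulli distributions:
D = (1/(alpha-1))*log(p^alpha * q^(1-alpha) + (1-p)^alpha * (1-q)^(1-alpha)).
alpha = 6, p = 0.1, q = 0.15.
p^alpha * q^(1-alpha) = 0.1^6 * 0.15^-5 = 0.013169.
(1-p)^alpha * (1-q)^(1-alpha) = 0.9^6 * 0.85^-5 = 1.197734.
sum = 0.013169 + 1.197734 = 1.210903.
D = (1/5)*log(1.210903) = 0.0383

0.0383


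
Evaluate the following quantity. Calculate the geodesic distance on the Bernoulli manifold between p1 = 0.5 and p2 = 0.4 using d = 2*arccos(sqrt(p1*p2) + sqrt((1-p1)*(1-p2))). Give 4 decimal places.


Geodesic distance on Bernoulli manifold:
d(p1,p2) = 2*arccos(sqrt(p1*p2) + sqrt((1-p1)*(1-p2))).
sqrt(p1*p2) = sqrt(0.5*0.4) = 0.447214.
sqrt((1-p1)*(1-p2)) = sqrt(0.5*0.6) = 0.547723.
arg = 0.447214 + 0.547723 = 0.994936.
d = 2*arccos(0.994936) = 0.2014

0.2014


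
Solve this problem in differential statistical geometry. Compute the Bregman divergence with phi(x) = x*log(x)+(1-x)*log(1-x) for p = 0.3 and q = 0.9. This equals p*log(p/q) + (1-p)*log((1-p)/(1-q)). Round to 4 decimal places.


Bregman divergence with negative entropy generator:
D = p*log(p/q) + (1-p)*log((1-p)/(1-q)).
p = 0.3, q = 0.9.
p*log(p/q) = 0.3*log(0.3/0.9) = -0.329584.
(1-p)*log((1-p)/(1-q)) = 0.7*log(0.7/0.1) = 1.362137.
D = -0.329584 + 1.362137 = 1.0326

1.0326


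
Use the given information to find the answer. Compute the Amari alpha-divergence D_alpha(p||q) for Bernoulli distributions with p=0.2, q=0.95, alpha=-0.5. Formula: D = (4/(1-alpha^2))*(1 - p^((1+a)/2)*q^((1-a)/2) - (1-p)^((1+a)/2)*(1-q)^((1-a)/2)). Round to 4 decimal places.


Amari alpha-divergence:
D = (4/(1-alpha^2))*(1 - p^((1+a)/2)*q^((1-a)/2) - (1-p)^((1+a)/2)*(1-q)^((1-a)/2)).
alpha = -0.5, p = 0.2, q = 0.95.
e1 = (1+alpha)/2 = 0.25, e2 = (1-alpha)/2 = 0.75.
t1 = p^e1 * q^e2 = 0.2^0.25 * 0.95^0.75 = 0.643502.
t2 = (1-p)^e1 * (1-q)^e2 = 0.8^0.25 * 0.05^0.75 = 0.1.
4/(1-alpha^2) = 5.333333.
D = 5.333333*(1 - 0.643502 - 0.1) = 1.3680

1.3680


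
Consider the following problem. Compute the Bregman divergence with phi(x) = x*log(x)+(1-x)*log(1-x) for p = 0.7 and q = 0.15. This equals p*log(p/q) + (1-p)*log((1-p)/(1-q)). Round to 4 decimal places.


Bregman divergence with negative entropy generator:
D = p*log(p/q) + (1-p)*log((1-p)/(1-q)).
p = 0.7, q = 0.15.
p*log(p/q) = 0.7*log(0.7/0.15) = 1.078312.
(1-p)*log((1-p)/(1-q)) = 0.3*log(0.3/0.85) = -0.312436.
D = 1.078312 + -0.312436 = 0.7659

0.7659


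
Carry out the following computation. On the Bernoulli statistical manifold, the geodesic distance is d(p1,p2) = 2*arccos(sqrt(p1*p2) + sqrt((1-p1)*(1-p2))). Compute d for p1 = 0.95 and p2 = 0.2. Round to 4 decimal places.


Geodesic distance on Bernoulli manifold:
d(p1,p2) = 2*arccos(sqrt(p1*p2) + sqrt((1-p1)*(1-p2))).
sqrt(p1*p2) = sqrt(0.95*0.2) = 0.43589.
sqrt((1-p1)*(1-p2)) = sqrt(0.05*0.8) = 0.2.
arg = 0.43589 + 0.2 = 0.63589.
d = 2*arccos(0.63589) = 1.7633

1.7633


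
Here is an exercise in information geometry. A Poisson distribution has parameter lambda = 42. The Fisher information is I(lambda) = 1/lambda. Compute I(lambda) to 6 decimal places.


Fisher information for Poisson: I(lambda) = 1/lambda.
lambda = 42.
I(lambda) = 1/42 = 0.023810

0.023810


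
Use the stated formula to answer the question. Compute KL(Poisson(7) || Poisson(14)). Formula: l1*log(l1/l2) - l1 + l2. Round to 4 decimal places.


KL divergence for Poisson:
KL = l1*log(l1/l2) - l1 + l2.
l1 = 7, l2 = 14.
log(7/14) = -0.693147.
l1*log(l1/l2) = 7 * -0.693147 = -4.85203.
KL = -4.85203 - 7 + 14 = 2.1480

2.1480


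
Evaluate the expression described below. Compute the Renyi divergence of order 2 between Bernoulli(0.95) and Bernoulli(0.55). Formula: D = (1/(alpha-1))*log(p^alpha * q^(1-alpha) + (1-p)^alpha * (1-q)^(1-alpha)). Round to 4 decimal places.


Renyi divergence of order alpha between Bernoulli distributions:
D = (1/(alpha-1))*log(p^alpha * q^(1-alpha) + (1-p)^alpha * (1-q)^(1-alpha)).
alpha = 2, p = 0.95, q = 0.55.
p^alpha * q^(1-alpha) = 0.95^2 * 0.55^-1 = 1.640909.
(1-p)^alpha * (1-q)^(1-alpha) = 0.05^2 * 0.45^-1 = 0.005556.
sum = 1.640909 + 0.005556 = 1.646465.
D = (1/1)*log(1.646465) = 0.4986

0.4986


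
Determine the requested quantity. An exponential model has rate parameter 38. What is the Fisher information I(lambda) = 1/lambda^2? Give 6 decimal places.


Fisher information for exponential: I(lambda) = 1/lambda^2.
lambda = 38, lambda^2 = 1444.
I = 1/1444 = 0.000693

0.000693


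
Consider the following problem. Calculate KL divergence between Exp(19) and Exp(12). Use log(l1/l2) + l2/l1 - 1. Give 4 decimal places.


KL divergence for exponential family:
KL = log(l1/l2) + l2/l1 - 1.
log(19/12) = 0.459532.
12/19 = 0.631579.
KL = 0.459532 + 0.631579 - 1 = 0.0911

0.0911


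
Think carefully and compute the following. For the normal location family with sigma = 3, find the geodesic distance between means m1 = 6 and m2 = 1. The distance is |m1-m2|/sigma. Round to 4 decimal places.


On the fixed-variance normal subfamily, geodesic distance = |m1-m2|/sigma.
|6 - 1| = 5.
sigma = 3.
d = 5/3 = 1.6667

1.6667


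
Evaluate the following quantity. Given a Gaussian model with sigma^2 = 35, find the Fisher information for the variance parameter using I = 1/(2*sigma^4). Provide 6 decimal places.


Fisher information for variance: I(sigma^2) = 1/(2*sigma^4).
sigma^2 = 35, so sigma^4 = 1225.
I = 1/(2*1225) = 1/2450 = 0.000408

0.000408


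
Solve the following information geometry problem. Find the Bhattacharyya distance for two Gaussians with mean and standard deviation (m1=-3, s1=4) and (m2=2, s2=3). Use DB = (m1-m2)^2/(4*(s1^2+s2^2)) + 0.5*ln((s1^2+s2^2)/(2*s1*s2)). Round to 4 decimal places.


Bhattacharyya distance between two Gaussians:
DB = (m1-m2)^2/(4*(s1^2+s2^2)) + (1/2)*ln((s1^2+s2^2)/(2*s1*s2)).
(m1-m2)^2 = (-5)^2 = 25.
s1^2+s2^2 = 16 + 9 = 25.
term1 = 25/100 = 0.25.
term2 = 0.5*ln(25/24.0) = 0.020411.
DB = 0.25 + 0.020411 = 0.2704

0.2704


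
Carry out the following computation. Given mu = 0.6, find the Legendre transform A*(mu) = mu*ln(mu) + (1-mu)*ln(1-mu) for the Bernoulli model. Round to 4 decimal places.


Legendre transform for Bernoulli:
A*(mu) = mu*log(mu) + (1-mu)*log(1-mu).
mu = 0.6, 1-mu = 0.4.
mu*log(mu) = 0.6*log(0.6) = -0.306495.
(1-mu)*log(1-mu) = 0.4*log(0.4) = -0.366516.
A* = -0.306495 + -0.366516 = -0.6730

-0.6730


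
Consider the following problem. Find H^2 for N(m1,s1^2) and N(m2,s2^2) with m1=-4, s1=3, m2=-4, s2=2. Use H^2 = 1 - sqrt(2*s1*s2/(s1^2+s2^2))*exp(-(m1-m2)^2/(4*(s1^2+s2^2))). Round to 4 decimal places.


Squared Hellinger distance for Gaussians:
H^2 = 1 - sqrt(2*s1*s2/(s1^2+s2^2)) * exp(-(m1-m2)^2/(4*(s1^2+s2^2))).
s1^2 = 9, s2^2 = 4, s1^2+s2^2 = 13.
sqrt(2*3*2/(13)) = 0.960769.
(m1-m2)^2 = (0)^2 = 0.
exp(-0/(4*13)) = exp(0.0) = 1.0.
H^2 = 1 - 0.960769*1.0 = 0.0392

0.0392


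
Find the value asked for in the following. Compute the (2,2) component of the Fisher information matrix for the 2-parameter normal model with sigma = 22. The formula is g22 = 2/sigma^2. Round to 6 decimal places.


For the 2-parameter normal family, the Fisher metric has:
  g11 = 1/sigma^2, g22 = 2/sigma^2.
sigma = 22, sigma^2 = 484.
g22 = 0.004132

0.004132


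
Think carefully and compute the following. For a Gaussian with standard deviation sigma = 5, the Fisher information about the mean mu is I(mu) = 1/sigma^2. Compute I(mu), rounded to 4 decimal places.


The Fisher information for the mean of a normal distribution is I(mu) = 1/sigma^2.
sigma = 5, so sigma^2 = 25.
I(mu) = 1/25 = 0.0400

0.0400


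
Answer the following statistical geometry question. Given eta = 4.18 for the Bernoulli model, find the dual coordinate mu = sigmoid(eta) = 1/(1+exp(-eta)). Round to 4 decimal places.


Dual coordinate (expectation parameter) for Bernoulli:
mu = 1/(1+exp(-eta)).
eta = 4.18.
exp(-eta) = exp(-4.18) = 0.015299.
mu = 1/(1+0.015299) = 0.9849

0.9849


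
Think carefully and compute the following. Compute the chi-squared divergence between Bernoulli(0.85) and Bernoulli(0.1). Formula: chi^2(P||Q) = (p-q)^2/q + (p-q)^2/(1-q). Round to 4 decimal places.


Chi-squared divergence between Bernoulli distributions:
chi^2 = (p-q)^2/q + (p-q)^2/(1-q).
p = 0.85, q = 0.1, p-q = 0.75.
(p-q)^2 = 0.5625.
term1 = 0.5625/0.1 = 5.625.
term2 = 0.5625/0.9 = 0.625.
chi^2 = 5.625 + 0.625 = 6.2500

6.2500


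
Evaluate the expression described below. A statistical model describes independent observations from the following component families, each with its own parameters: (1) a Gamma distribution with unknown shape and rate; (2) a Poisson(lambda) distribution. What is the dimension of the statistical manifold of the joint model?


The dimension of a statistical manifold equals the number of free
(independent) real parameters of the model. For a product of independent
blocks the parameter counts add.
- Gamma (shape, rate): 2.
- Poisson (lambda): 1.
Total = 2 + 1 = 3.
Dimension = 3

3


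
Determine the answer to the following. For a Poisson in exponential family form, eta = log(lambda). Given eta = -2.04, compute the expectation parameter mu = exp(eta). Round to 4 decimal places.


Expectation parameter for Poisson exponential family:
mu = exp(eta).
eta = -2.04.
mu = exp(-2.04) = 0.1300

0.1300


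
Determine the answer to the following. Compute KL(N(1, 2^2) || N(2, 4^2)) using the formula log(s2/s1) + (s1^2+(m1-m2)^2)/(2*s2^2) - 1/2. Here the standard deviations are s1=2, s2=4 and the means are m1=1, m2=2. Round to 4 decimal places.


KL divergence between normal distributions:
KL = log(s2/s1) + (s1^2 + (m1-m2)^2)/(2*s2^2) - 1/2.
log(4/2) = 0.693147.
(2^2 + (1-2)^2)/(2*4^2) = (4 + 1)/32 = 0.15625.
KL = 0.693147 + 0.15625 - 0.5 = 0.3494

0.3494


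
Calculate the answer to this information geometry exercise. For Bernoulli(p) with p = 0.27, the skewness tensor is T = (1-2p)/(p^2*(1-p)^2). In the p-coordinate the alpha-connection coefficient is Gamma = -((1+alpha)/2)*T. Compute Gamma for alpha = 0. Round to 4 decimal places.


Skewness (Amari-Chentsov) tensor: T = (1-2p)/(p^2*(1-p)^2).
p = 0.27, 1-2p = 0.46, p^2 = 0.0729, (1-p)^2 = 0.5329.
T = 0.46/(0.0729 * 0.5329) = 11.840896.
In the p-coordinate, Gamma^(alpha) = Gamma^(0) - (alpha/2)*T with Gamma^(0) = (1/2)*g'(p) = -T/2,
so Gamma^(alpha) = -((1+alpha)/2)*T.
alpha = 0, -(1+alpha)/2 = -0.5.
Gamma = -0.5 * 11.840896 = -5.9204

-5.9204


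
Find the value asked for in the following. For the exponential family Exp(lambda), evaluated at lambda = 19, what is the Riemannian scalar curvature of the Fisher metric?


This family has a single free parameter, so its statistical manifold
is 1-dimensional. The Riemann curvature tensor of any 1-dimensional
Riemannian manifold vanishes identically, so R = 0.

0


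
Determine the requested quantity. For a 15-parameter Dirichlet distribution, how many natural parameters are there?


Exponential family dimension calculation:
Dirichlet with 15 components has 15 natural parameters.

15


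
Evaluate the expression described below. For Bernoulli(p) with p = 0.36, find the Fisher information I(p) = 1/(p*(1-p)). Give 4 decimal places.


For Bernoulli(p), Fisher information is I(p) = 1/(p*(1-p)).
p = 0.36, 1-p = 0.64.
p*(1-p) = 0.2304.
I(p) = 1/0.2304 = 4.3403

4.3403


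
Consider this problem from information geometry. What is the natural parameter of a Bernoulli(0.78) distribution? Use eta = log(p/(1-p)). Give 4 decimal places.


Natural parameter for Bernoulli: eta = log(p/(1-p)).
p = 0.78, 1-p = 0.22.
p/(1-p) = 3.545455.
eta = log(3.545455) = 1.2657

1.2657


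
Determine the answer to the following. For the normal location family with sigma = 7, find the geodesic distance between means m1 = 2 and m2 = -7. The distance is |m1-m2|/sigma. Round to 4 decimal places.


On the fixed-variance normal subfamily, geodesic distance = |m1-m2|/sigma.
|2 - -7| = 9.
sigma = 7.
d = 9/7 = 1.2857

1.2857


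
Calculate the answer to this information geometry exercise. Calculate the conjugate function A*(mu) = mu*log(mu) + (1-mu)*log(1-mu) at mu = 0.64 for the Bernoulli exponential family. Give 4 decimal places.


Legendre transform for Bernoulli:
A*(mu) = mu*log(mu) + (1-mu)*log(1-mu).
mu = 0.64, 1-mu = 0.36.
mu*log(mu) = 0.64*log(0.64) = -0.285624.
(1-mu)*log(1-mu) = 0.36*log(0.36) = -0.367794.
A* = -0.285624 + -0.367794 = -0.6534

-0.6534


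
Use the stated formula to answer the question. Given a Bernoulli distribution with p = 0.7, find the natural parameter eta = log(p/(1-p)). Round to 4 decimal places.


Natural parameter for Bernoulli: eta = log(p/(1-p)).
p = 0.7, 1-p = 0.3.
p/(1-p) = 2.333333.
eta = log(2.333333) = 0.8473

0.8473


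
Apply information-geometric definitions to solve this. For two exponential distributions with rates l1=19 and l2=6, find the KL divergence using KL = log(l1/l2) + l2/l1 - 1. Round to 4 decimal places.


KL divergence for exponential family:
KL = log(l1/l2) + l2/l1 - 1.
log(19/6) = 1.15268.
6/19 = 0.315789.
KL = 1.15268 + 0.315789 - 1 = 0.4685

0.4685


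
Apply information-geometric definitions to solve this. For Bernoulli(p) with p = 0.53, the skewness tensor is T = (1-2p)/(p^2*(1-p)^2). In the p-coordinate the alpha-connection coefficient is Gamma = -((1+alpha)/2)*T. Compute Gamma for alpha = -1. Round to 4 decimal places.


Skewness (Amari-Chentsov) tensor: T = (1-2p)/(p^2*(1-p)^2).
p = 0.53, 1-2p = -0.06, p^2 = 0.2809, (1-p)^2 = 0.2209.
T = -0.06/(0.2809 * 0.2209) = -0.96695.
In the p-coordinate, Gamma^(alpha) = Gamma^(0) - (alpha/2)*T with Gamma^(0) = (1/2)*g'(p) = -T/2,
so Gamma^(alpha) = -((1+alpha)/2)*T.
alpha = -1, -(1+alpha)/2 = 0.0.
Gamma = 0.0 * -0.96695 = 0.0000

0.0000


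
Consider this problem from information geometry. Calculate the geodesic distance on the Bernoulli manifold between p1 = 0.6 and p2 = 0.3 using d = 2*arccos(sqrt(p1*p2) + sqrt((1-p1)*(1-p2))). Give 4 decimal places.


Geodesic distance on Bernoulli manifold:
d(p1,p2) = 2*arccos(sqrt(p1*p2) + sqrt((1-p1)*(1-p2))).
sqrt(p1*p2) = sqrt(0.6*0.3) = 0.424264.
sqrt((1-p1)*(1-p2)) = sqrt(0.4*0.7) = 0.52915.
arg = 0.424264 + 0.52915 = 0.953414.
d = 2*arccos(0.953414) = 0.6129

0.6129


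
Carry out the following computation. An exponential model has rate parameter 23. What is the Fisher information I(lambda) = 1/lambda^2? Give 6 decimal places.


Fisher information for exponential: I(lambda) = 1/lambda^2.
lambda = 23, lambda^2 = 529.
I = 1/529 = 0.001890

0.001890


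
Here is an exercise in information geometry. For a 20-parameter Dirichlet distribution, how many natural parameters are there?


Exponential family dimension calculation:
Dirichlet with 20 components has 20 natural parameters.

20


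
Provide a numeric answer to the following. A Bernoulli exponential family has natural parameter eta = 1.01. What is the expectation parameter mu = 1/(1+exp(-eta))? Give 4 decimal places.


Dual coordinate (expectation parameter) for Bernoulli:
mu = 1/(1+exp(-eta)).
eta = 1.01.
exp(-eta) = exp(-1.01) = 0.364219.
mu = 1/(1+0.364219) = 0.7330

0.7330


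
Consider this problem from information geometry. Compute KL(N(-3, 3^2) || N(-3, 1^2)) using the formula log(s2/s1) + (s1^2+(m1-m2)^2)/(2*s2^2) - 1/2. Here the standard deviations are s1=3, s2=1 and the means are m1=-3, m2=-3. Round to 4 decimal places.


KL divergence between normal distributions:
KL = log(s2/s1) + (s1^2 + (m1-m2)^2)/(2*s2^2) - 1/2.
log(1/3) = -1.098612.
(3^2 + (-3--3)^2)/(2*1^2) = (9 + 0)/2 = 4.5.
KL = -1.098612 + 4.5 - 0.5 = 2.9014

2.9014


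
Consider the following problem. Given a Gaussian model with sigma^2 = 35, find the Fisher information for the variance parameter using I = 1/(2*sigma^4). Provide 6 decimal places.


Fisher information for variance: I(sigma^2) = 1/(2*sigma^4).
sigma^2 = 35, so sigma^4 = 1225.
I = 1/(2*1225) = 1/2450 = 0.000408

0.000408


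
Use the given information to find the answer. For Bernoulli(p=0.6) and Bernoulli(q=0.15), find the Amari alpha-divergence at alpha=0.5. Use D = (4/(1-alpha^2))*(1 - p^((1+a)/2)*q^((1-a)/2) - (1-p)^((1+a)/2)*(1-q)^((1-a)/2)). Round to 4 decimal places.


Amari alpha-divergence:
D = (4/(1-alpha^2))*(1 - p^((1+a)/2)*q^((1-a)/2) - (1-p)^((1+a)/2)*(1-q)^((1-a)/2)).
alpha = 0.5, p = 0.6, q = 0.15.
e1 = (1+alpha)/2 = 0.75, e2 = (1-alpha)/2 = 0.25.
t1 = p^e1 * q^e2 = 0.6^0.75 * 0.15^0.25 = 0.424264.
t2 = (1-p)^e1 * (1-q)^e2 = 0.4^0.75 * 0.85^0.25 = 0.482947.
4/(1-alpha^2) = 5.333333.
D = 5.333333*(1 - 0.424264 - 0.482947) = 0.4949

0.4949


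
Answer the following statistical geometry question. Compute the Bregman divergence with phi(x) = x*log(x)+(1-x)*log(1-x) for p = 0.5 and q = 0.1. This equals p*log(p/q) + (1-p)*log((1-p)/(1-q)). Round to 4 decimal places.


Bregman divergence with negative entropy generator:
D = p*log(p/q) + (1-p)*log((1-p)/(1-q)).
p = 0.5, q = 0.1.
p*log(p/q) = 0.5*log(0.5/0.1) = 0.804719.
(1-p)*log((1-p)/(1-q)) = 0.5*log(0.5/0.9) = -0.293893.
D = 0.804719 + -0.293893 = 0.5108

0.5108


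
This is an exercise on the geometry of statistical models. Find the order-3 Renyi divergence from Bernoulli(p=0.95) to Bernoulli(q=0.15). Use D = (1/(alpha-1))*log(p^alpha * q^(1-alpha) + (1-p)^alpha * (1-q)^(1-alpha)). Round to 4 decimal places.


Renyi divergence of order alpha between Bernoulli distributions:
D = (1/(alpha-1))*log(p^alpha * q^(1-alpha) + (1-p)^alpha * (1-q)^(1-alpha)).
alpha = 3, p = 0.95, q = 0.15.
p^alpha * q^(1-alpha) = 0.95^3 * 0.15^-2 = 38.105556.
(1-p)^alpha * (1-q)^(1-alpha) = 0.05^3 * 0.85^-2 = 0.000173.
sum = 38.105556 + 0.000173 = 38.105729.
D = (1/2)*log(38.105729) = 1.8202

1.8202


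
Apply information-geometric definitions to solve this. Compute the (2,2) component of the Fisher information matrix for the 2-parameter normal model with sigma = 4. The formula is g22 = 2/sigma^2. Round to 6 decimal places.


For the 2-parameter normal family, the Fisher metric has:
  g11 = 1/sigma^2, g22 = 2/sigma^2.
sigma = 4, sigma^2 = 16.
g22 = 0.125000

0.125000


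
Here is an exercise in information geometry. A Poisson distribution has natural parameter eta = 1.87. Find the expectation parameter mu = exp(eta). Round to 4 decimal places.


Expectation parameter for Poisson exponential family:
mu = exp(eta).
eta = 1.87.
mu = exp(1.87) = 6.4883

6.4883


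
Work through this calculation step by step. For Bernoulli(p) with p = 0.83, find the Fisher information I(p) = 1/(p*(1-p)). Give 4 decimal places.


For Bernoulli(p), Fisher information is I(p) = 1/(p*(1-p)).
p = 0.83, 1-p = 0.17.
p*(1-p) = 0.1411.
I(p) = 1/0.1411 = 7.0872

7.0872


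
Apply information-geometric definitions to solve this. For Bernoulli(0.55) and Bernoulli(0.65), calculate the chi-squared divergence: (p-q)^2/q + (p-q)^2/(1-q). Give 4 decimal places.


Chi-squared divergence between Bernoulli distributions:
chi^2 = (p-q)^2/q + (p-q)^2/(1-q).
p = 0.55, q = 0.65, p-q = -0.1.
(p-q)^2 = 0.01.
term1 = 0.01/0.65 = 0.015385.
term2 = 0.01/0.35 = 0.028571.
chi^2 = 0.015385 + 0.028571 = 0.0440

0.0440


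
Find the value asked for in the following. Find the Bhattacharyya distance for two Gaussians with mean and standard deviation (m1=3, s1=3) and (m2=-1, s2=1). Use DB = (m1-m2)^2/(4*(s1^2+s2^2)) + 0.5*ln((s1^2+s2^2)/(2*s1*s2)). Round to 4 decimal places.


Bhattacharyya distance between two Gaussians:
DB = (m1-m2)^2/(4*(s1^2+s2^2)) + (1/2)*ln((s1^2+s2^2)/(2*s1*s2)).
(m1-m2)^2 = (4)^2 = 16.
s1^2+s2^2 = 9 + 1 = 10.
term1 = 16/40 = 0.4.
term2 = 0.5*ln(10/6.0) = 0.255413.
DB = 0.4 + 0.255413 = 0.6554

0.6554


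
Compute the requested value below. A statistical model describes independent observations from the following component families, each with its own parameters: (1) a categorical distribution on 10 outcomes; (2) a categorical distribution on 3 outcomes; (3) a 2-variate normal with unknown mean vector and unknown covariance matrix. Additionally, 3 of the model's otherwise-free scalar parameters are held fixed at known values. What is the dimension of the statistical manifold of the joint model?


The dimension of a statistical manifold equals the number of free
(independent) real parameters of the model. For a product of independent
blocks the parameter counts add.
- categorical on 10 outcomes (probabilities sum to 1): 10-1 = 9.
- categorical on 3 outcomes (probabilities sum to 1): 3-1 = 2.
- 2-variate normal: 2 (mean) + 2*3/2 = 3 (symmetric covariance) = 5.
Total = 9 + 2 + 5 = 16.
3 parameter(s) fixed at known values: 16 - 3 = 13.
Dimension = 13

13


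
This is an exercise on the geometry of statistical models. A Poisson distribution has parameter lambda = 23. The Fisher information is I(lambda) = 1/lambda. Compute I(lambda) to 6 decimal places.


Fisher information for Poisson: I(lambda) = 1/lambda.
lambda = 23.
I(lambda) = 1/23 = 0.043478

0.043478


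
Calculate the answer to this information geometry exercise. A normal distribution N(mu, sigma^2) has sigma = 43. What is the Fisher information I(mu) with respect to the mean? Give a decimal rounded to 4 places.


The Fisher information for the mean of a normal distribution is I(mu) = 1/sigma^2.
sigma = 43, so sigma^2 = 1849.
I(mu) = 1/1849 = 0.0005

0.0005


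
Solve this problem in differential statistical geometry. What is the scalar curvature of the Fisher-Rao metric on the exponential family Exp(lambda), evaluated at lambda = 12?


This family has a single free parameter, so its statistical manifold
is 1-dimensional. The Riemann curvature tensor of any 1-dimensional
Riemannian manifold vanishes identically, so R = 0.

0


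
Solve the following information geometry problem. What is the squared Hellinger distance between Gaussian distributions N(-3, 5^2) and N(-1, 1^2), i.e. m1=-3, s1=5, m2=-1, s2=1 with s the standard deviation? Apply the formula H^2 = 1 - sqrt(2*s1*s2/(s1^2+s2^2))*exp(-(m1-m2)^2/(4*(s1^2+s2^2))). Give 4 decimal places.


Squared Hellinger distance for Gaussians:
H^2 = 1 - sqrt(2*s1*s2/(s1^2+s2^2)) * exp(-(m1-m2)^2/(4*(s1^2+s2^2))).
s1^2 = 25, s2^2 = 1, s1^2+s2^2 = 26.
sqrt(2*5*1/(26)) = 0.620174.
(m1-m2)^2 = (-2)^2 = 4.
exp(-4/(4*26)) = exp(-0.038462) = 0.962269.
H^2 = 1 - 0.620174*0.962269 = 0.4032

0.4032


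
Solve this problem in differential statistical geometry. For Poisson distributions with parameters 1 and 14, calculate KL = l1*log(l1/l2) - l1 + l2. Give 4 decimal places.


KL divergence for Poisson:
KL = l1*log(l1/l2) - l1 + l2.
l1 = 1, l2 = 14.
log(1/14) = -2.639057.
l1*log(l1/l2) = 1 * -2.639057 = -2.639057.
KL = -2.639057 - 1 + 14 = 10.3609

10.3609


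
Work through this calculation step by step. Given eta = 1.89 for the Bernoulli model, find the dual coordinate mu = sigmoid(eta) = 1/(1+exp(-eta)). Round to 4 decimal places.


Dual coordinate (expectation parameter) for Bernoulli:
mu = 1/(1+exp(-eta)).
eta = 1.89.
exp(-eta) = exp(-1.89) = 0.151072.
mu = 1/(1+0.151072) = 0.8688

0.8688


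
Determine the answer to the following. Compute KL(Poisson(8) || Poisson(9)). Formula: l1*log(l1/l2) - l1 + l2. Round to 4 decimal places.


KL divergence for Poisson:
KL = l1*log(l1/l2) - l1 + l2.
l1 = 8, l2 = 9.
log(8/9) = -0.117783.
l1*log(l1/l2) = 8 * -0.117783 = -0.942264.
KL = -0.942264 - 8 + 9 = 0.0577

0.0577


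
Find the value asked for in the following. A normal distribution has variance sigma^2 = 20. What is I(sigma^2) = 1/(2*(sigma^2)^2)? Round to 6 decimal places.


Fisher information for variance: I(sigma^2) = 1/(2*sigma^4).
sigma^2 = 20, so sigma^4 = 400.
I = 1/(2*400) = 1/800 = 0.001250

0.001250


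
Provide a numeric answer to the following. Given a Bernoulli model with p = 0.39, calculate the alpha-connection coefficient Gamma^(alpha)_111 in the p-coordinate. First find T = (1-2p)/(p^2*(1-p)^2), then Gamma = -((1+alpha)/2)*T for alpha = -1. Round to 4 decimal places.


Skewness (Amari-Chentsov) tensor: T = (1-2p)/(p^2*(1-p)^2).
p = 0.39, 1-2p = 0.22, p^2 = 0.1521, (1-p)^2 = 0.3721.
T = 0.22/(0.1521 * 0.3721) = 3.887172.
In the p-coordinate, Gamma^(alpha) = Gamma^(0) - (alpha/2)*T with Gamma^(0) = (1/2)*g'(p) = -T/2,
so Gamma^(alpha) = -((1+alpha)/2)*T.
alpha = -1, -(1+alpha)/2 = 0.0.
Gamma = 0.0 * 3.887172 = 0.0000

0.0000


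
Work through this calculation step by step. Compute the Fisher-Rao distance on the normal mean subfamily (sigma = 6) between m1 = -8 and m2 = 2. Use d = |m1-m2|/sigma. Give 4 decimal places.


On the fixed-variance normal subfamily, geodesic distance = |m1-m2|/sigma.
|-8 - 2| = 10.
sigma = 6.
d = 10/6 = 1.6667

1.6667


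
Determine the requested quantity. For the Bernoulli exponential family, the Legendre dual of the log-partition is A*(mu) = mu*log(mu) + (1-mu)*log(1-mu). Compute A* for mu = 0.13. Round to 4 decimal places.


Legendre transform for Bernoulli:
A*(mu) = mu*log(mu) + (1-mu)*log(1-mu).
mu = 0.13, 1-mu = 0.87.
mu*log(mu) = 0.13*log(0.13) = -0.265229.
(1-mu)*log(1-mu) = 0.87*log(0.87) = -0.121158.
A* = -0.265229 + -0.121158 = -0.3864

-0.3864


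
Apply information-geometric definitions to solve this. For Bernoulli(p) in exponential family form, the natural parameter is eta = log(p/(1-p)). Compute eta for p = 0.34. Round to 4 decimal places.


Natural parameter for Bernoulli: eta = log(p/(1-p)).
p = 0.34, 1-p = 0.66.
p/(1-p) = 0.515152.
eta = log(0.515152) = -0.6633

-0.6633


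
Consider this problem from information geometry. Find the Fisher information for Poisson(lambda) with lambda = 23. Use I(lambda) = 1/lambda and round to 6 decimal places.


Fisher information for Poisson: I(lambda) = 1/lambda.
lambda = 23.
I(lambda) = 1/23 = 0.043478

0.043478


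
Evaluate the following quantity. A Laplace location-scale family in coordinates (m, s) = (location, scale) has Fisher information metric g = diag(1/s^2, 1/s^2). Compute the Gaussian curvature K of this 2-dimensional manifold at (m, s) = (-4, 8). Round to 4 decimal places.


The metric has the form g = (A dm^2 + B ds^2)/s^2 with A = 1, B = 1.
Substitute u = sqrt(A/B)*m: g = B*(du^2 + ds^2)/s^2, i.e. B times the
Poincare upper half-plane metric, which has constant Gaussian curvature -1.
Scaling a 2D metric by a constant c divides the Gaussian curvature by c,
so K = -1/B = -1/(1) = -1.0000 everywhere (the point (m, s) = (-4, 8) is irrelevant:
the curvature is constant).
The requested Gaussian curvature is K = -1.0000.

-1.0000


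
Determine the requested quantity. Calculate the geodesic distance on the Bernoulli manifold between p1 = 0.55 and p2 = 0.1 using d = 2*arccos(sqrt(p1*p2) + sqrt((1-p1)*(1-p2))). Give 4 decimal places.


Geodesic distance on Bernoulli manifold:
d(p1,p2) = 2*arccos(sqrt(p1*p2) + sqrt((1-p1)*(1-p2))).
sqrt(p1*p2) = sqrt(0.55*0.1) = 0.234521.
sqrt((1-p1)*(1-p2)) = sqrt(0.45*0.9) = 0.636396.
arg = 0.234521 + 0.636396 = 0.870917.
d = 2*arccos(0.870917) = 1.0275

1.0275


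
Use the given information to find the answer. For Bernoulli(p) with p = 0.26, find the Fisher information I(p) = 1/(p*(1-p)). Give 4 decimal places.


For Bernoulli(p), Fisher information is I(p) = 1/(p*(1-p)).
p = 0.26, 1-p = 0.74.
p*(1-p) = 0.1924.
I(p) = 1/0.1924 = 5.1975

5.1975


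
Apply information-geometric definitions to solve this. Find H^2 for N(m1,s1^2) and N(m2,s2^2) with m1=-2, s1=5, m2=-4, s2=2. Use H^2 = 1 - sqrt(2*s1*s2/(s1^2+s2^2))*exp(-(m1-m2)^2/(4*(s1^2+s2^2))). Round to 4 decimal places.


Squared Hellinger distance for Gaussians:
H^2 = 1 - sqrt(2*s1*s2/(s1^2+s2^2)) * exp(-(m1-m2)^2/(4*(s1^2+s2^2))).
s1^2 = 25, s2^2 = 4, s1^2+s2^2 = 29.
sqrt(2*5*2/(29)) = 0.830455.
(m1-m2)^2 = (2)^2 = 4.
exp(-4/(4*29)) = exp(-0.034483) = 0.966105.
H^2 = 1 - 0.830455*0.966105 = 0.1977

0.1977


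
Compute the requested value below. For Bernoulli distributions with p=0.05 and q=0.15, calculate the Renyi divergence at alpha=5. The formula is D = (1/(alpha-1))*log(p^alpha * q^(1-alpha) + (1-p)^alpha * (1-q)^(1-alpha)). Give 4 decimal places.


Renyi divergence of order alpha between Bernoulli distributions:
D = (1/(alpha-1))*log(p^alpha * q^(1-alpha) + (1-p)^alpha * (1-q)^(1-alpha)).
alpha = 5, p = 0.05, q = 0.15.
p^alpha * q^(1-alpha) = 0.05^5 * 0.15^-4 = 0.000617.
(1-p)^alpha * (1-q)^(1-alpha) = 0.95^5 * 0.85^-4 = 1.482321.
sum = 0.000617 + 1.482321 = 1.482938.
D = (1/4)*log(1.482938) = 0.0985

0.0985


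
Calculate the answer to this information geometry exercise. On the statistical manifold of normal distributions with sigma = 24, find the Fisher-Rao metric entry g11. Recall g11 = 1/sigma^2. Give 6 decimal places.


For the 2-parameter normal family, the Fisher metric has:
  g11 = 1/sigma^2, g22 = 2/sigma^2.
sigma = 24, sigma^2 = 576.
g11 = 0.001736

0.001736


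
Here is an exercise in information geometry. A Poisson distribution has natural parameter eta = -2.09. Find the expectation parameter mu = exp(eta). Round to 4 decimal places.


Expectation parameter for Poisson exponential family:
mu = exp(eta).
eta = -2.09.
mu = exp(-2.09) = 0.1237

0.1237


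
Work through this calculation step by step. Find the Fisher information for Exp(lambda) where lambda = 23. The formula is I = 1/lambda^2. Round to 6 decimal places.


Fisher information for exponential: I(lambda) = 1/lambda^2.
lambda = 23, lambda^2 = 529.
I = 1/529 = 0.001890

0.001890


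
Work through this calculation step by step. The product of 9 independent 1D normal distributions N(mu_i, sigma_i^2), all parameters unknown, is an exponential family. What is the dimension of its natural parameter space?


Exponential family dimension calculation:
Each univariate normal has two natural parameters (mu/sigma^2 and -1/(2 sigma^2)).
With 9 independent components, dim = 2 * 9 = 18.

18


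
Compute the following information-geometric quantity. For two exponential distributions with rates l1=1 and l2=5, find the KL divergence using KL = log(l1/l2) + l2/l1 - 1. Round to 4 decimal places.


KL divergence for exponential family:
KL = log(l1/l2) + l2/l1 - 1.
log(1/5) = -1.609438.
5/1 = 5.0.
KL = -1.609438 + 5.0 - 1 = 2.3906

2.3906


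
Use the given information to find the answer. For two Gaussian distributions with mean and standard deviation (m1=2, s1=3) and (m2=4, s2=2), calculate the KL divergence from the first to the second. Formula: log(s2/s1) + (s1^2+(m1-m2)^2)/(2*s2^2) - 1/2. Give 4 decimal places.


KL divergence between normal distributions:
KL = log(s2/s1) + (s1^2 + (m1-m2)^2)/(2*s2^2) - 1/2.
log(2/3) = -0.405465.
(3^2 + (2-4)^2)/(2*2^2) = (9 + 4)/8 = 1.625.
KL = -0.405465 + 1.625 - 0.5 = 0.7195

0.7195


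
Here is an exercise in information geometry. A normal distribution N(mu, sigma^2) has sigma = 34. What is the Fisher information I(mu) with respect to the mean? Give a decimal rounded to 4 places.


The Fisher information for the mean of a normal distribution is I(mu) = 1/sigma^2.
sigma = 34, so sigma^2 = 1156.
I(mu) = 1/1156 = 0.0009

0.0009


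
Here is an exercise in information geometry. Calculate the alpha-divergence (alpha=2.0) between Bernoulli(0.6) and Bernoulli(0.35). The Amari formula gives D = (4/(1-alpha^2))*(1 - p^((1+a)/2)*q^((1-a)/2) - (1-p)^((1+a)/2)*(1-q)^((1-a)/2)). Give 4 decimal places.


Amari alpha-divergence:
D = (4/(1-alpha^2))*(1 - p^((1+a)/2)*q^((1-a)/2) - (1-p)^((1+a)/2)*(1-q)^((1-a)/2)).
alpha = 2.0, p = 0.6, q = 0.35.
e1 = (1+alpha)/2 = 1.5, e2 = (1-alpha)/2 = -0.5.
t1 = p^e1 * q^e2 = 0.6^1.5 * 0.35^-0.5 = 0.785584.
t2 = (1-p)^e1 * (1-q)^e2 = 0.4^1.5 * 0.65^-0.5 = 0.313786.
4/(1-alpha^2) = -1.333333.
D = -1.333333*(1 - 0.785584 - 0.313786) = 0.1325

0.1325


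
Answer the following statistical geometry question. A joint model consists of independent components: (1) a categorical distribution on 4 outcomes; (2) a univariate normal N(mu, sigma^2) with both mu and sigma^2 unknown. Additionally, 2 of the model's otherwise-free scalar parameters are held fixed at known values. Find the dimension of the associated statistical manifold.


The dimension of a statistical manifold equals the number of free
(independent) real parameters of the model. For a product of independent
blocks the parameter counts add.
- categorical on 4 outcomes (probabilities sum to 1): 4-1 = 3.
- normal (mu, sigma^2): 2.
Total = 3 + 2 = 5.
2 parameter(s) fixed at known values: 5 - 2 = 3.
Dimension = 3

3


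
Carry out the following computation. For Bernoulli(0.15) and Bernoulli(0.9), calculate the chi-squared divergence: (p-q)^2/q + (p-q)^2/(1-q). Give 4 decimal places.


Chi-squared divergence between Bernoulli distributions:
chi^2 = (p-q)^2/q + (p-q)^2/(1-q).
p = 0.15, q = 0.9, p-q = -0.75.
(p-q)^2 = 0.5625.
term1 = 0.5625/0.9 = 0.625.
term2 = 0.5625/0.1 = 5.625.
chi^2 = 0.625 + 5.625 = 6.2500

6.2500


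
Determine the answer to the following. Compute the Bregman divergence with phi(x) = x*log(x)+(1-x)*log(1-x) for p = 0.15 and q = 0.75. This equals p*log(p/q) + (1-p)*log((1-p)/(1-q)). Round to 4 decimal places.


Bregman divergence with negative entropy generator:
D = p*log(p/q) + (1-p)*log((1-p)/(1-q)).
p = 0.15, q = 0.75.
p*log(p/q) = 0.15*log(0.15/0.75) = -0.241416.
(1-p)*log((1-p)/(1-q)) = 0.85*log(0.85/0.25) = 1.040209.
D = -0.241416 + 1.040209 = 0.7988

0.7988


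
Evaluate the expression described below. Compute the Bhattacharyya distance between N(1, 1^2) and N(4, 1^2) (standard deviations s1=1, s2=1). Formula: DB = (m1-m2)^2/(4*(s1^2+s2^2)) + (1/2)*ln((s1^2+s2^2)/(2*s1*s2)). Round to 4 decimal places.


Bhattacharyya distance between two Gaussians:
DB = (m1-m2)^2/(4*(s1^2+s2^2)) + (1/2)*ln((s1^2+s2^2)/(2*s1*s2)).
(m1-m2)^2 = (-3)^2 = 9.
s1^2+s2^2 = 1 + 1 = 2.
term1 = 9/8 = 1.125.
term2 = 0.5*ln(2/2.0) = 0.0.
DB = 1.125 + 0.0 = 1.1250

1.1250


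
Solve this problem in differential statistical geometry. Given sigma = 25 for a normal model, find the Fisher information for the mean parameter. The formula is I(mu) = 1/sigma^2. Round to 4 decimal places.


The Fisher information for the mean of a normal distribution is I(mu) = 1/sigma^2.
sigma = 25, so sigma^2 = 625.
I(mu) = 1/625 = 0.0016

0.0016


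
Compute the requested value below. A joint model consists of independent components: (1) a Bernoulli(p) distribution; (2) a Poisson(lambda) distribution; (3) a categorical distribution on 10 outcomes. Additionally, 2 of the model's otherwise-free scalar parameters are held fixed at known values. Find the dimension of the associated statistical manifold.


The dimension of a statistical manifold equals the number of free
(independent) real parameters of the model. For a product of independent
blocks the parameter counts add.
- Bernoulli (p): 1.
- Poisson (lambda): 1.
- categorical on 10 outcomes (probabilities sum to 1): 10-1 = 9.
Total = 1 + 1 + 9 = 11.
2 parameter(s) fixed at known values: 11 - 2 = 9.
Dimension = 9

9


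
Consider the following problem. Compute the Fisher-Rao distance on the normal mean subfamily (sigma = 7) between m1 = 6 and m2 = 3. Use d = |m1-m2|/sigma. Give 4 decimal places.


On the fixed-variance normal subfamily, geodesic distance = |m1-m2|/sigma.
|6 - 3| = 3.
sigma = 7.
d = 3/7 = 0.4286

0.4286


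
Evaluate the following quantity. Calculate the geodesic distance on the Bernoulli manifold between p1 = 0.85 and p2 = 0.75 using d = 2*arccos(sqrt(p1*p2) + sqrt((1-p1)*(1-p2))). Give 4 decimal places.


Geodesic distance on Bernoulli manifold:
d(p1,p2) = 2*arccos(sqrt(p1*p2) + sqrt((1-p1)*(1-p2))).
sqrt(p1*p2) = sqrt(0.85*0.75) = 0.798436.
sqrt((1-p1)*(1-p2)) = sqrt(0.15*0.25) = 0.193649.
arg = 0.798436 + 0.193649 = 0.992085.
d = 2*arccos(0.992085) = 0.2518

0.2518


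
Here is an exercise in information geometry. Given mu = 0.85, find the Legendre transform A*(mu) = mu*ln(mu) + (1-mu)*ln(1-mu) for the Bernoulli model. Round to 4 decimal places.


Legendre transform for Bernoulli:
A*(mu) = mu*log(mu) + (1-mu)*log(1-mu).
mu = 0.85, 1-mu = 0.15.
mu*log(mu) = 0.85*log(0.85) = -0.138141.
(1-mu)*log(1-mu) = 0.15*log(0.15) = -0.284568.
A* = -0.138141 + -0.284568 = -0.4227

-0.4227


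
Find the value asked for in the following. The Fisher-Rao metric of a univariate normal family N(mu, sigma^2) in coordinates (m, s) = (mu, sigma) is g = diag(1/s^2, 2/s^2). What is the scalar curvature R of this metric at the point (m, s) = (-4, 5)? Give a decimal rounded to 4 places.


The metric has the form g = (A dm^2 + B ds^2)/s^2 with A = 1, B = 2.
Substitute u = sqrt(A/B)*m: g = B*(du^2 + ds^2)/s^2, i.e. B times the
Poincare upper half-plane metric, which has constant Gaussian curvature -1.
Scaling a 2D metric by a constant c divides the Gaussian curvature by c,
so K = -1/B = -1/(2) = -0.5000 everywhere (the point (m, s) = (-4, 5) is irrelevant:
the curvature is constant).
Scalar curvature in dimension 2: R = 2K = -2/(2) = -1.0000.

-1.0000


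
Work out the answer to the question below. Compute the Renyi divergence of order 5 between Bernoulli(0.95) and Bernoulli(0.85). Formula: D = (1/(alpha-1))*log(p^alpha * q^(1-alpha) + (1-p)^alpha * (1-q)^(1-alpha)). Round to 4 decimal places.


Renyi divergence of order alpha between Bernoulli distributions:
D = (1/(alpha-1))*log(p^alpha * q^(1-alpha) + (1-p)^alpha * (1-q)^(1-alpha)).
alpha = 5, p = 0.95, q = 0.85.
p^alpha * q^(1-alpha) = 0.95^5 * 0.85^-4 = 1.482321.
(1-p)^alpha * (1-q)^(1-alpha) = 0.05^5 * 0.15^-4 = 0.000617.
sum = 1.482321 + 0.000617 = 1.482938.
D = (1/4)*log(1.482938) = 0.0985

0.0985
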